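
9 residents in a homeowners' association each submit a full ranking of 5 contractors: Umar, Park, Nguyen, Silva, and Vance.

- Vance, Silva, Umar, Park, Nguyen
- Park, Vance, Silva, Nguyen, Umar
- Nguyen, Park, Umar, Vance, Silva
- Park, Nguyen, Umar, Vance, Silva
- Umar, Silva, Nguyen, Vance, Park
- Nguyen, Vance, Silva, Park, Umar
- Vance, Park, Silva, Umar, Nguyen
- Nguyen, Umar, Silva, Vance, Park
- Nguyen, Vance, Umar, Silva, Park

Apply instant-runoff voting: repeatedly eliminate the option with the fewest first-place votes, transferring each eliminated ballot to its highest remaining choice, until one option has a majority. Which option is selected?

Round 1: Nguyen 4, Park 2, Vance 2, Umar 1, Silva 0. Silva has the fewest and is eliminated.
Round 2: Nguyen 4, Park 2, Vance 2, Umar 1. Umar has the fewest and is eliminated.
Round 3: Nguyen 5, Park 2, Vance 2. Nguyen has a majority.

Nguyen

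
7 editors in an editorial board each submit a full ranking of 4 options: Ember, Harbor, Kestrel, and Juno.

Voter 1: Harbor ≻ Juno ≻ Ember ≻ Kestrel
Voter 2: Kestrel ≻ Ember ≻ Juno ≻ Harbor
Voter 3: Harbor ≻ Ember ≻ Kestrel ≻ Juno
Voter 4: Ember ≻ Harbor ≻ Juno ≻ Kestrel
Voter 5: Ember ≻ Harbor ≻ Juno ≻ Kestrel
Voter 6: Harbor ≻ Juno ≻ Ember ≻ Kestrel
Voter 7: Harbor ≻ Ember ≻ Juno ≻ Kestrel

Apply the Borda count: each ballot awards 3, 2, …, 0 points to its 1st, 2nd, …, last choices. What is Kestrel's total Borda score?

4

Borda scores:
  Ember: 1 + 2 + 2 + 3 + 3 + 1 + 2 = 14
  Harbor: 3 + 0 + 3 + 2 + 2 + 3 + 3 = 16
  Kestrel: 0 + 3 + 1 + 0 + 0 + 0 + 0 = 4
  Juno: 2 + 1 + 0 + 1 + 1 + 2 + 1 = 8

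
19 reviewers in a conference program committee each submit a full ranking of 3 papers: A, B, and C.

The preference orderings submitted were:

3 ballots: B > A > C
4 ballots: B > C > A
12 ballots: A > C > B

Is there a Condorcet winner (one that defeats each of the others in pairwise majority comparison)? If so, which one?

Head-to-head results (19 voters total):
A vs B: A wins 12–7.
A vs C: A wins 15–4.
B vs C: C wins 12–7.
A beats each rival — B (12–7), C (15–4) — so A is the Condorcet winner.

A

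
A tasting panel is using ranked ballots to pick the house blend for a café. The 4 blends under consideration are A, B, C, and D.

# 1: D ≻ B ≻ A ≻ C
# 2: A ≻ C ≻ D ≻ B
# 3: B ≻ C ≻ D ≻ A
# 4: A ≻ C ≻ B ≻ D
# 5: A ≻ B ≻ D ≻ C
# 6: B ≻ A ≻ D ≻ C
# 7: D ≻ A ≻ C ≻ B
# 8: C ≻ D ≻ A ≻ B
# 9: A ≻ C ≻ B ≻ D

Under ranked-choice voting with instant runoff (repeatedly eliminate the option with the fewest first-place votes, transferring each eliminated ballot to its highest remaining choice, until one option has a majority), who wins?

Round 1: A 4, B 2, D 2, C 1. C has the fewest and is eliminated.
Round 2: A 4, D 3, B 2. B has the fewest and is eliminated.
Round 3: A 5, D 4. A has a majority.

A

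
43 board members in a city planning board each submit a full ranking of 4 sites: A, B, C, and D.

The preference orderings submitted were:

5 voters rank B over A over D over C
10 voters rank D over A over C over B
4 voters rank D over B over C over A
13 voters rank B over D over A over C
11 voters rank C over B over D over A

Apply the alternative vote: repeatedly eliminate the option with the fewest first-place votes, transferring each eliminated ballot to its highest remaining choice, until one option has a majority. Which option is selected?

Round 1: B 18, D 14, C 11, A 0. A has the fewest and is eliminated.
Round 2: B 18, D 14, C 11. C has the fewest and is eliminated.
Round 3: B 29, D 14. B has a majority.

B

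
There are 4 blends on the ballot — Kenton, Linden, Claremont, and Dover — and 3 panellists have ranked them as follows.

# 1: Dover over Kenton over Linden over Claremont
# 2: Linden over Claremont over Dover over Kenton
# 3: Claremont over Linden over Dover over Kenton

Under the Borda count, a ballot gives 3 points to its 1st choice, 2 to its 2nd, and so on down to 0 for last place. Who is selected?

Linden

Borda scores:
  Kenton: 2 + 0 + 0 = 2
  Linden: 1 + 3 + 2 = 6
  Claremont: 0 + 2 + 3 = 5
  Dover: 3 + 1 + 1 = 5
Linden has the highest total.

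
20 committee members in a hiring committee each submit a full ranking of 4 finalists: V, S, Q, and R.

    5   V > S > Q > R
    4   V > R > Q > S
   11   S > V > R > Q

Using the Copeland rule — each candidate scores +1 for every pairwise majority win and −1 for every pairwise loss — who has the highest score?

S

Pairwise results:
  V vs S: S wins 11–9.
  V vs Q: V wins 20–0.
  V vs R: V wins 20–0.
  S vs Q: S wins 16–4.
  S vs R: S wins 16–4.
  Q vs R: R wins 15–5.
Copeland scores (wins − losses):
  V: 2 − 1 = 1
  S: 3 − 0 = 3
  Q: 0 − 3 = -3
  R: 1 − 2 = -1
S has the best Copeland score.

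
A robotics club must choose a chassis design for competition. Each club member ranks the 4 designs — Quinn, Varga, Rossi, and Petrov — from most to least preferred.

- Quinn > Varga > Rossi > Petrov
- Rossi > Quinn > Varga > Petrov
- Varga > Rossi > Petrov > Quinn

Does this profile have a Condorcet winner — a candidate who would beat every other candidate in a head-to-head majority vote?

No

Head-to-head results (3 voters total):
Quinn vs Varga: Quinn wins 2–1.
Quinn vs Rossi: Rossi wins 2–1.
Quinn vs Petrov: Quinn wins 2–1.
Varga vs Rossi: Varga wins 2–1.
Varga vs Petrov: Varga wins 3–0.
Rossi vs Petrov: Rossi wins 3–0.
No candidate beats all others: Quinn beats Varga beats Rossi beats Quinn, a majority cycle.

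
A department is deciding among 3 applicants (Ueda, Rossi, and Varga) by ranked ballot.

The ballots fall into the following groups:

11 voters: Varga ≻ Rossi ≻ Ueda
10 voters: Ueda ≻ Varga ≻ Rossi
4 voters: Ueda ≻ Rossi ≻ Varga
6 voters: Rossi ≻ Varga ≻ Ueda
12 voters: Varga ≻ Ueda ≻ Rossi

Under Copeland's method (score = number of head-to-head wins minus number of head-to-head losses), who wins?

Pairwise results:
  Ueda vs Rossi: Ueda wins 26–17.
  Ueda vs Varga: Varga wins 29–14.
  Rossi vs Varga: Varga wins 33–10.
Copeland scores (wins − losses):
  Ueda: 1 − 1 = 0
  Rossi: 0 − 2 = -2
  Varga: 2 − 0 = 2
Varga has the best Copeland score.

Varga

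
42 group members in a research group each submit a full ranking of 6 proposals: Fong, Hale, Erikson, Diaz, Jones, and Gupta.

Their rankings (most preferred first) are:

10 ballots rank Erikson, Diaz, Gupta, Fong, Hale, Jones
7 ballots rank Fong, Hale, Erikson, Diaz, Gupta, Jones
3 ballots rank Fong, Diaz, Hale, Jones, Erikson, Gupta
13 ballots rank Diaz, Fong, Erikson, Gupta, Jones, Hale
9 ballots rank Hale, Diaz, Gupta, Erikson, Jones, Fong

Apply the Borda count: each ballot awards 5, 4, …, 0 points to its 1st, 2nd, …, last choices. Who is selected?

Diaz

Borda scores:
  Fong: 10·2 + 7·5 + 3·5 + 13·4 + 9·0 = 122
  Hale: 10·1 + 7·4 + 3·3 + 13·0 + 9·5 = 92
  Erikson: 10·5 + 7·3 + 3·1 + 13·3 + 9·2 = 131
  Diaz: 10·4 + 7·2 + 3·4 + 13·5 + 9·4 = 167
  Jones: 10·0 + 7·0 + 3·2 + 13·1 + 9·1 = 28
  Gupta: 10·3 + 7·1 + 3·0 + 13·2 + 9·3 = 90
Diaz has the highest total.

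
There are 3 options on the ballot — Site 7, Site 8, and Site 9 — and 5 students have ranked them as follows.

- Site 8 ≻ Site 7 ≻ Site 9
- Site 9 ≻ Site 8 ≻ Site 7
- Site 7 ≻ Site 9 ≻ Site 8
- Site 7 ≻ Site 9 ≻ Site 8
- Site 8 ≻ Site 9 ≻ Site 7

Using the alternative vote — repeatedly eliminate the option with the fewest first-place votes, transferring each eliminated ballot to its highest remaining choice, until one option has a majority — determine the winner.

Round 1: Site 7 2, Site 8 2, Site 9 1. Site 9 has the fewest and is eliminated.
Round 2: Site 8 3, Site 7 2. Site 8 has a majority.

Site 8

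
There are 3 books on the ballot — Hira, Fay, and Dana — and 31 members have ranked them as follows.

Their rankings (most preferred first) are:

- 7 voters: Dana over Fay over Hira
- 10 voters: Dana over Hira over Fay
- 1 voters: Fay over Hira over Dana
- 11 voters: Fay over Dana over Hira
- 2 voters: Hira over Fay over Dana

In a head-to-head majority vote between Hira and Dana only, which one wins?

Ballots ranking Hira above Dana: 1+2 = 3.
Ballots ranking Dana above Hira: 7+10+11 = 28.
Dana wins the head-to-head, 28–3.

Dana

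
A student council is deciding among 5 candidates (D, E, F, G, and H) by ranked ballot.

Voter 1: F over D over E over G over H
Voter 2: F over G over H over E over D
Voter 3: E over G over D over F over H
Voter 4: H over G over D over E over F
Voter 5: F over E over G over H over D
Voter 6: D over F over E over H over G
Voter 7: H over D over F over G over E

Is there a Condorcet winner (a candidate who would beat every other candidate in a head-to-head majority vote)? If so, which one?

Head-to-head results (7 voters total):
D vs E: D wins 4–3.
D vs F: D wins 4–3.
D vs G: G wins 4–3.
D vs H: H wins 4–3.
E vs F: F wins 5–2.
E vs G: E wins 4–3.
E vs H: E wins 4–3.
F vs G: F wins 5–2.
F vs H: F wins 5–2.
G vs H: G wins 4–3.
No candidate beats all others: D beats E beats G beats D, a majority cycle.

There is no Condorcet winner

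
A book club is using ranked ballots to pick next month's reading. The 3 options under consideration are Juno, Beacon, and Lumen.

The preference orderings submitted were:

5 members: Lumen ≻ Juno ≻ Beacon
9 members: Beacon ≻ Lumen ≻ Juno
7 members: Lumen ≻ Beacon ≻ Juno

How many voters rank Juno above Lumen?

0

Ballots ranking Juno above Lumen: 0.
Ballots ranking Lumen above Juno: 5+9+7 = 21.
So 0 of 21 voters prefer Juno to Lumen.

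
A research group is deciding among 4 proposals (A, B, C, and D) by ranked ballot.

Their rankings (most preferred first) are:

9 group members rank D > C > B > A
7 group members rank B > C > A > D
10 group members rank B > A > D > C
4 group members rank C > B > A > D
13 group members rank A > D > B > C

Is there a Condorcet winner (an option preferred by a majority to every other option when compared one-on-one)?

No

Head-to-head results (43 voters total):
A vs B: B wins 30–13.
A vs C: A wins 23–20.
A vs D: A wins 34–9.
B vs C: B wins 30–13.
B vs D: D wins 22–21.
C vs D: D wins 32–11.
No candidate beats all others: A beats D beats B beats A, a majority cycle.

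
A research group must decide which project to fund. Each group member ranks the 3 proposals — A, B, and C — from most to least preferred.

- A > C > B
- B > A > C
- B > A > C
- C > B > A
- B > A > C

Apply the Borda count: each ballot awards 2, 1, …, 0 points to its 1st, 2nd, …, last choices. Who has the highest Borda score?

B

Borda scores:
  A: 2 + 1 + 1 + 0 + 1 = 5
  B: 0 + 2 + 2 + 1 + 2 = 7
  C: 1 + 0 + 0 + 2 + 0 = 3
B has the highest total.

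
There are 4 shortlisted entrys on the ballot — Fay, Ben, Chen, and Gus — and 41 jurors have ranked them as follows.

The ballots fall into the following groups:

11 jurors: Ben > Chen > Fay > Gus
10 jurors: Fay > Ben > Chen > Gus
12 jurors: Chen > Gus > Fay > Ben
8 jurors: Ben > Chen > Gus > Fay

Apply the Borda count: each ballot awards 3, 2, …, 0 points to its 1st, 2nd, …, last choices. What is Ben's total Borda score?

77

Borda scores:
  Fay: 11·1 + 10·3 + 12·1 + 8·0 = 53
  Ben: 11·3 + 10·2 + 12·0 + 8·3 = 77
  Chen: 11·2 + 10·1 + 12·3 + 8·2 = 84
  Gus: 11·0 + 10·0 + 12·2 + 8·1 = 32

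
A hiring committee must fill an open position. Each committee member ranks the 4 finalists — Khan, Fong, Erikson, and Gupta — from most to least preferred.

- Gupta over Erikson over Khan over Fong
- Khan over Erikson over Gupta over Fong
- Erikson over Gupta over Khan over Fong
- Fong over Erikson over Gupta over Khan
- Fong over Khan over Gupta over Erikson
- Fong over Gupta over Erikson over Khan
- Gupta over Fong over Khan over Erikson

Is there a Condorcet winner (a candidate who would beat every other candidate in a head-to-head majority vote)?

Head-to-head results (7 voters total):
Khan vs Fong: Fong wins 4–3.
Khan vs Erikson: Erikson wins 4–3.
Khan vs Gupta: Gupta wins 5–2.
Fong vs Erikson: Fong wins 4–3.
Fong vs Gupta: Gupta wins 4–3.
Erikson vs Gupta: Gupta wins 4–3.
Gupta beats each rival — Khan (5–2), Fong (4–3), Erikson (4–3) — so Gupta is the Condorcet winner.

Yes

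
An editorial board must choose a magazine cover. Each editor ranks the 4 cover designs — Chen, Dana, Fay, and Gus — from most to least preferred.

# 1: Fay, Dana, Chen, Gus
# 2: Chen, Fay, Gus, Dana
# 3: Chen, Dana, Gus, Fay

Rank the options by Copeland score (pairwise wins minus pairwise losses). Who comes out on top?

Chen

Pairwise results:
  Chen vs Dana: Chen wins 2–1.
  Chen vs Fay: Chen wins 2–1.
  Chen vs Gus: Chen wins 3–0.
  Dana vs Fay: Fay wins 2–1.
  Dana vs Gus: Dana wins 2–1.
  Fay vs Gus: Fay wins 2–1.
Copeland scores (wins − losses):
  Chen: 3 − 0 = 3
  Dana: 1 − 2 = -1
  Fay: 2 − 1 = 1
  Gus: 0 − 3 = -3
Chen has the best Copeland score.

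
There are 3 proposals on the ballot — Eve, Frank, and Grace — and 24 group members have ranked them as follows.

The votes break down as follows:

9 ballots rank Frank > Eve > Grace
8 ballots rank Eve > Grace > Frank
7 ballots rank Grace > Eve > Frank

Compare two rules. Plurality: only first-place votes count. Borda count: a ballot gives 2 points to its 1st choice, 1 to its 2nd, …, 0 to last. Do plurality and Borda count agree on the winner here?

No

Plurality first-place counts: Eve 8, Frank 9, Grace 7 → Frank.
Borda totals: Eve 32, Frank 18, Grace 22 → Eve.
The two rules disagree: plurality picks Frank, Borda picks Eve.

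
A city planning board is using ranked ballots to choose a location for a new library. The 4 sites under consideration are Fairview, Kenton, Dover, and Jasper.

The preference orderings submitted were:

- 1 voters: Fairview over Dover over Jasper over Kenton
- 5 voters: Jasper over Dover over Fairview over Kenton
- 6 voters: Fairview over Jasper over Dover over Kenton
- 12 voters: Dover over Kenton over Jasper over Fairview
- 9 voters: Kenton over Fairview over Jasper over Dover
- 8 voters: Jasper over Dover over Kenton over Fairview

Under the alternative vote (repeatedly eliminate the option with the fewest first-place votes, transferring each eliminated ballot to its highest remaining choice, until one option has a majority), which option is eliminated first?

Round 1: Jasper 13, Dover 12, Kenton 9, Fairview 7. Fairview has the fewest and is eliminated.
Round 2: Jasper 19, Dover 13, Kenton 9. Kenton has the fewest and is eliminated.
Round 3: Jasper 28, Dover 13. Jasper has a majority.

Fairview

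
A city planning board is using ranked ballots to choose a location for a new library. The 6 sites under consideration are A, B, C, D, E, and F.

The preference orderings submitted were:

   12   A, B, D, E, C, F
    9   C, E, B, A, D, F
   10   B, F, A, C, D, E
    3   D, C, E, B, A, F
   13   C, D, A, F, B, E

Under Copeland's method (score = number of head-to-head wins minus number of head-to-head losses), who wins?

Pairwise results:
  A vs B: A wins 25–22.
  A vs C: C wins 25–22.
  A vs D: A wins 31–16.
  A vs E: A wins 35–12.
  A vs F: A wins 37–10.
  B vs C: C wins 25–22.
  B vs D: B wins 31–16.
  B vs E: B wins 35–12.
  B vs F: B wins 34–13.
  C vs D: C wins 32–15.
  C vs E: C wins 35–12.
  C vs F: C wins 37–10.
  D vs E: D wins 38–9.
  D vs F: D wins 37–10.
  E vs F: E wins 24–23.
Copeland scores (wins − losses):
  A: 4 − 1 = 3
  B: 3 − 2 = 1
  C: 5 − 0 = 5
  D: 2 − 3 = -1
  E: 1 − 4 = -3
  F: 0 − 5 = -5
C has the best Copeland score.

C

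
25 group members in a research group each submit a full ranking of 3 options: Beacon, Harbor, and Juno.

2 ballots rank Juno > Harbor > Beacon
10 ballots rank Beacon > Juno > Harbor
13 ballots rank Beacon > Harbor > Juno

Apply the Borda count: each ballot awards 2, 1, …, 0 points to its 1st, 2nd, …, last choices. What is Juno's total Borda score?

14

Borda scores:
  Beacon: 2·0 + 10·2 + 13·2 = 46
  Harbor: 2·1 + 10·0 + 13·1 = 15
  Juno: 2·2 + 10·1 + 13·0 = 14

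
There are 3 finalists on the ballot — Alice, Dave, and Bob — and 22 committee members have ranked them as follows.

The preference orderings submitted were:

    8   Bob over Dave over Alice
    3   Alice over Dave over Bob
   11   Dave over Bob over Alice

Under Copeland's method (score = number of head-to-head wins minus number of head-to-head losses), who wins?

Pairwise results:
  Alice vs Dave: Dave wins 19–3.
  Alice vs Bob: Bob wins 19–3.
  Dave vs Bob: Dave wins 14–8.
Copeland scores (wins − losses):
  Alice: 0 − 2 = -2
  Dave: 2 − 0 = 2
  Bob: 1 − 1 = 0
Dave has the best Copeland score.

Dave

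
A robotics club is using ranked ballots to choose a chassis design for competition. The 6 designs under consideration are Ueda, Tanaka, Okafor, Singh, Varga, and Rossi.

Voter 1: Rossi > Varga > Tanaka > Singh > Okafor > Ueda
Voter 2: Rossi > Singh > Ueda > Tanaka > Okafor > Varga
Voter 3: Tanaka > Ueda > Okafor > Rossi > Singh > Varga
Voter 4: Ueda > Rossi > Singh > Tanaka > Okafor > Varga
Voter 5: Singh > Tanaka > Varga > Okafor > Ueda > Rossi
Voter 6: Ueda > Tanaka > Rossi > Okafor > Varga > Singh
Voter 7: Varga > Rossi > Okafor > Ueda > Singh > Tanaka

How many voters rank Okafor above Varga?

4

Ballots ranking Okafor above Varga: 4.
Ballots ranking Varga above Okafor: 3.
So 4 of 7 voters prefer Okafor to Varga.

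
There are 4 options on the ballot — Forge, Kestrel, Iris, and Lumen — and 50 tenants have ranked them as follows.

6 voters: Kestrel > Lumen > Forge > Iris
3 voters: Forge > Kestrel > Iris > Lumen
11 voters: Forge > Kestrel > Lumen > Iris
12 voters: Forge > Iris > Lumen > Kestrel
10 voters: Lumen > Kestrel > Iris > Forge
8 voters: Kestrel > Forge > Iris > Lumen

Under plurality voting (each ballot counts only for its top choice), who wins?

Forge

First-place vote totals:
  Forge: 26
  Kestrel: 14
  Iris: 0
  Lumen: 10
Forge has the most first-place votes.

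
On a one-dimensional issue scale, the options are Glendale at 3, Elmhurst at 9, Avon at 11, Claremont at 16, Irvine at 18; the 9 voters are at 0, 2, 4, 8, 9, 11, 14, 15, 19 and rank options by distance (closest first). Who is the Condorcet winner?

With single-peaked preferences on a line, the Condorcet winner is the candidate closest to the median voter.
The median voter (position 9) is closest to Elmhurst at 9.
Check: Elmhurst vs Glendale — voters closer to Elmhurst: 6 of 9.

Elmhurst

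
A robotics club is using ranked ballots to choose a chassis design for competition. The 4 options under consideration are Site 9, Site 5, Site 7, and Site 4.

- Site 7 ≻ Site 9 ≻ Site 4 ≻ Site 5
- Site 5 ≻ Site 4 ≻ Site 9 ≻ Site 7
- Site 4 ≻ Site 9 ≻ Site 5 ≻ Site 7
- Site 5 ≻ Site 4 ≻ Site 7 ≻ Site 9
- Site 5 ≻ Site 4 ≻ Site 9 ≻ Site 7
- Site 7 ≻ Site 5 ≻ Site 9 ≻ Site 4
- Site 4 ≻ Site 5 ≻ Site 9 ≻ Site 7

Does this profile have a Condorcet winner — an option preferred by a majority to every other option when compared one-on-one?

Head-to-head results (7 voters total):
Site 9 vs Site 5: Site 5 wins 5–2.
Site 9 vs Site 7: Site 9 wins 4–3.
Site 9 vs Site 4: Site 4 wins 5–2.
Site 5 vs Site 7: Site 5 wins 5–2.
Site 5 vs Site 4: Site 5 wins 4–3.
Site 7 vs Site 4: Site 4 wins 5–2.
Site 5 beats each rival — Site 9 (5–2), Site 7 (5–2), Site 4 (4–3) — so Site 5 is the Condorcet winner.

Yes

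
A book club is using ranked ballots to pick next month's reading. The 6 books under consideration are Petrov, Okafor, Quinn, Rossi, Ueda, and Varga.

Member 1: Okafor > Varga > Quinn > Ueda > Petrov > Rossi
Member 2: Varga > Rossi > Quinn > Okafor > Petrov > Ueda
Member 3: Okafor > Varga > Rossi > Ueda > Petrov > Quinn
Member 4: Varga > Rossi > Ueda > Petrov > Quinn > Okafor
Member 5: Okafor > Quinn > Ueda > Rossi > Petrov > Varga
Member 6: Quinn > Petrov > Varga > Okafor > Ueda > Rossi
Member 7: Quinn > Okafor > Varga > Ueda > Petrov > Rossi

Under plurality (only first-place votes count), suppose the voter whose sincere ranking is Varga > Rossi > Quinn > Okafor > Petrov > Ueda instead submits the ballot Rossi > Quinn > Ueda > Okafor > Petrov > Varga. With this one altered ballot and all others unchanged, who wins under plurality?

Okafor

First-place totals with the altered ballot: Petrov 0, Okafor 3, Quinn 2, Rossi 1, Ueda 0, Varga 1.
The winner is unchanged: still Okafor.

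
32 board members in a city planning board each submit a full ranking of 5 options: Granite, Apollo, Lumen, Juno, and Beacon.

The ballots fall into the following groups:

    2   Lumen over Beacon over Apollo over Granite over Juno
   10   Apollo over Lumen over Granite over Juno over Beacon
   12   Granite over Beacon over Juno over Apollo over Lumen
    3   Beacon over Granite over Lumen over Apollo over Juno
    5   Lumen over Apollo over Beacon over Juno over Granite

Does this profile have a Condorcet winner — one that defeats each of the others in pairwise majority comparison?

No

Head-to-head results (32 voters total):
Granite vs Apollo: Apollo wins 17–15.
Granite vs Lumen: Lumen wins 17–15.
Granite vs Juno: Granite wins 27–5.
Granite vs Beacon: Granite wins 22–10.
Apollo vs Lumen: Apollo wins 22–10.
Apollo vs Juno: Apollo wins 20–12.
Apollo vs Beacon: Beacon wins 17–15.
Lumen vs Juno: Lumen wins 20–12.
Lumen vs Beacon: Lumen wins 17–15.
Juno vs Beacon: Beacon wins 22–10.
No candidate beats all others: Granite beats Beacon beats Apollo beats Granite, a majority cycle.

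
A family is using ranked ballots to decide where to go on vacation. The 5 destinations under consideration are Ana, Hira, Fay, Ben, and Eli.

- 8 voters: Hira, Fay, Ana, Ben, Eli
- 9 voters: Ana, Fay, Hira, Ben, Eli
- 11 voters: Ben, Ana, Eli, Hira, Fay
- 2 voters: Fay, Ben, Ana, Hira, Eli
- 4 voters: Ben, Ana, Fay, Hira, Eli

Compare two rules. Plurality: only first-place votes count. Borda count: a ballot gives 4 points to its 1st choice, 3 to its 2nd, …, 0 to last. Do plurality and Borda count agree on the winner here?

No

Plurality first-place counts: Ana 9, Hira 8, Fay 2, Ben 15, Eli 0 → Ben.
Borda totals: Ana 101, Hira 67, Fay 67, Ben 83, Eli 22 → Ana.
The two rules disagree: plurality picks Ben, Borda picks Ana.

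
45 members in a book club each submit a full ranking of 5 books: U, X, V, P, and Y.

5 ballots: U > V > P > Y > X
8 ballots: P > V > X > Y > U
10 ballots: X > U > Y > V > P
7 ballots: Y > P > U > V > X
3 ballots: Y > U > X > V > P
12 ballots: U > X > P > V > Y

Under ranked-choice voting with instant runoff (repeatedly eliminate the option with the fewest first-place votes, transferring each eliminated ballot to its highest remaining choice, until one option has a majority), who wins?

U

Round 1: U 17, X 10, Y 10, P 8, V 0. V has the fewest and is eliminated.
Round 2: U 17, X 10, Y 10, P 8. P has the fewest and is eliminated.
Round 3: X 18, U 17, Y 10. Y has the fewest and is eliminated.
Round 4: U 27, X 18. U has a majority.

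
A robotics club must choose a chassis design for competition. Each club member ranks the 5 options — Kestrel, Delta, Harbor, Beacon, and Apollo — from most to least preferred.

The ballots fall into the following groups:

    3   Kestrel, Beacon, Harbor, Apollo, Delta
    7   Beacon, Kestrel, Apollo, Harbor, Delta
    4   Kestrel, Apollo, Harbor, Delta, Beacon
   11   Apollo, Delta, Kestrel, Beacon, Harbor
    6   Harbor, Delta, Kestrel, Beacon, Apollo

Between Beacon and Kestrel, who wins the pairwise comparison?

Kestrel

Ballots ranking Beacon above Kestrel: 7.
Ballots ranking Kestrel above Beacon: 3+4+11+6 = 24.
Kestrel wins the head-to-head, 24–7.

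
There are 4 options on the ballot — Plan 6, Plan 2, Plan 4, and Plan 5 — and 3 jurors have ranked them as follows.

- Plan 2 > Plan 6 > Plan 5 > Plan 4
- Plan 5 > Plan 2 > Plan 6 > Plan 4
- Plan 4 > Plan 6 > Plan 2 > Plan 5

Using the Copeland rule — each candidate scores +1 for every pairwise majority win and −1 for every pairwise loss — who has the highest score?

Pairwise results:
  Plan 6 vs Plan 2: Plan 2 wins 2–1.
  Plan 6 vs Plan 4: Plan 6 wins 2–1.
  Plan 6 vs Plan 5: Plan 6 wins 2–1.
  Plan 2 vs Plan 4: Plan 2 wins 2–1.
  Plan 2 vs Plan 5: Plan 2 wins 2–1.
  Plan 4 vs Plan 5: Plan 5 wins 2–1.
Copeland scores (wins − losses):
  Plan 6: 2 − 1 = 1
  Plan 2: 3 − 0 = 3
  Plan 4: 0 − 3 = -3
  Plan 5: 1 − 2 = -1
Plan 2 has the best Copeland score.

Plan 2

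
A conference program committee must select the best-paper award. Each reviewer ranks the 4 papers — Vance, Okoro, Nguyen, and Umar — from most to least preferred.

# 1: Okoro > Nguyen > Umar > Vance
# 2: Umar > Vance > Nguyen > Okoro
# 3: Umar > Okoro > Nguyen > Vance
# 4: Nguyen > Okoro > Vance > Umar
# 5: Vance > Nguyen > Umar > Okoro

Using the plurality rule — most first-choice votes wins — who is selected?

Umar

First-place vote totals:
  Vance: 1
  Okoro: 1
  Nguyen: 1
  Umar: 2
Umar has the most first-place votes.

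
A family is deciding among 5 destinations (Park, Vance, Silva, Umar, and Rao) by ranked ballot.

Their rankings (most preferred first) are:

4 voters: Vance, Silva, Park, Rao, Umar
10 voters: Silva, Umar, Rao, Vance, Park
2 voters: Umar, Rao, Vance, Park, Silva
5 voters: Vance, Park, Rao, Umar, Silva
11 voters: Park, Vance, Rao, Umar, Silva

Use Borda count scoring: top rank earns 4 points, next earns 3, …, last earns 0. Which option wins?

Borda scores:
  Park: 4·2 + 10·0 + 2·1 + 5·3 + 11·4 = 69
  Vance: 4·4 + 10·1 + 2·2 + 5·4 + 11·3 = 83
  Silva: 4·3 + 10·4 + 2·0 + 5·0 + 11·0 = 52
  Umar: 4·0 + 10·3 + 2·4 + 5·1 + 11·1 = 54
  Rao: 4·1 + 10·2 + 2·3 + 5·2 + 11·2 = 62
Vance has the highest total.

Vance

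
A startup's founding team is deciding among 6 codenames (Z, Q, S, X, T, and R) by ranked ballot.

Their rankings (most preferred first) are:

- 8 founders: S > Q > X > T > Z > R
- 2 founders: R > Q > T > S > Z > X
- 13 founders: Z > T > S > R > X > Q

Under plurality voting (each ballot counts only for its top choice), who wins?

First-place vote totals:
  Z: 13
  Q: 0
  S: 8
  X: 0
  T: 0
  R: 2
Z has the most first-place votes.

Z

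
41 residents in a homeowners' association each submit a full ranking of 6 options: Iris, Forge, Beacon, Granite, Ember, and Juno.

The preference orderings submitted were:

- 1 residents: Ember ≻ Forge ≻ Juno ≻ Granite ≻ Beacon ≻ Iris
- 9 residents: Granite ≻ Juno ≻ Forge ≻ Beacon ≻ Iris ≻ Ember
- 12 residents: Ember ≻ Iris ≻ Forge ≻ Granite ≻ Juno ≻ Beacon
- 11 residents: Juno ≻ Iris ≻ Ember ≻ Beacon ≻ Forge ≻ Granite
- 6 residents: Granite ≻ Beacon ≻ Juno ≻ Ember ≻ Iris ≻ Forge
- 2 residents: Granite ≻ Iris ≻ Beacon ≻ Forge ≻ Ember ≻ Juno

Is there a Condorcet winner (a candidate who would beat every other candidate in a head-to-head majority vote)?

Head-to-head results (41 voters total):
Iris vs Forge: Iris wins 31–10.
Iris vs Beacon: Iris wins 25–16.
Iris vs Granite: Iris wins 23–18.
Iris vs Ember: Iris wins 22–19.
Iris vs Juno: Juno wins 27–14.
Forge vs Beacon: Forge wins 22–19.
Forge vs Granite: Forge wins 24–17.
Forge vs Ember: Ember wins 30–11.
Forge vs Juno: Juno wins 26–15.
Beacon vs Granite: Granite wins 30–11.
Beacon vs Ember: Ember wins 24–17.
Beacon vs Juno: Juno wins 33–8.
Granite vs Ember: Ember wins 24–17.
Granite vs Juno: Granite wins 29–12.
Ember vs Juno: Juno wins 26–15.
No candidate beats all others: Iris beats Granite beats Juno beats Iris, a majority cycle.

No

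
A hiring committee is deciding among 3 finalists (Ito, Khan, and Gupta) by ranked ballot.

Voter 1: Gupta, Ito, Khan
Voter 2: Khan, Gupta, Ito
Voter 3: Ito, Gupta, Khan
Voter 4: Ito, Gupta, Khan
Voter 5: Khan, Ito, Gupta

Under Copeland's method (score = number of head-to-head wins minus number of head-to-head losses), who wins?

Pairwise results:
  Ito vs Khan: Ito wins 3–2.
  Ito vs Gupta: Ito wins 3–2.
  Khan vs Gupta: Gupta wins 3–2.
Copeland scores (wins − losses):
  Ito: 2 − 0 = 2
  Khan: 0 − 2 = -2
  Gupta: 1 − 1 = 0
Ito has the best Copeland score.

Ito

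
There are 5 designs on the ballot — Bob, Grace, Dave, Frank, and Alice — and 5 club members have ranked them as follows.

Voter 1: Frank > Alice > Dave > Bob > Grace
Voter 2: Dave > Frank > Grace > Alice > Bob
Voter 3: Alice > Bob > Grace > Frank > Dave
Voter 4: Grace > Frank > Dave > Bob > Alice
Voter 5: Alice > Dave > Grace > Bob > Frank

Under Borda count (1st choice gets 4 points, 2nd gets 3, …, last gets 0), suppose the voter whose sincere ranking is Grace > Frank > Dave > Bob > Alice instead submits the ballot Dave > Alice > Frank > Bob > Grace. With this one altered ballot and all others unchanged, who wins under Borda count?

Alice

Borda totals with the altered ballot: Bob 6, Grace 6, Dave 13, Frank 10, Alice 15.
The winner is unchanged: still Alice.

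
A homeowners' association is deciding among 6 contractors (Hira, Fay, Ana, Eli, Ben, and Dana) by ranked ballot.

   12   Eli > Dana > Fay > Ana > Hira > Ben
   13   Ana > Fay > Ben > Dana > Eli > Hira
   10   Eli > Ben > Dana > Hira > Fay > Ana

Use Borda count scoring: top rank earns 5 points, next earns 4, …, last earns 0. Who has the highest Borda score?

Eli

Borda scores:
  Hira: 12·1 + 13·0 + 10·2 = 32
  Fay: 12·3 + 13·4 + 10·1 = 98
  Ana: 12·2 + 13·5 + 10·0 = 89
  Eli: 12·5 + 13·1 + 10·5 = 123
  Ben: 12·0 + 13·3 + 10·4 = 79
  Dana: 12·4 + 13·2 + 10·3 = 104
Eli has the highest total.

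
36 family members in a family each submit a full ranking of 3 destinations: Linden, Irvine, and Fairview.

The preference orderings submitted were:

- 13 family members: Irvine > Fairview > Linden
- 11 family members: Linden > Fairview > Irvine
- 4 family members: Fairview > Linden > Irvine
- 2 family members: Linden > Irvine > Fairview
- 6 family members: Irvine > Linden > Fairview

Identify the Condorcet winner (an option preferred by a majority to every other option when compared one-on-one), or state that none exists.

Irvine

Head-to-head results (36 voters total):
Linden vs Irvine: Irvine wins 19–17.
Linden vs Fairview: Linden wins 19–17.
Irvine vs Fairview: Irvine wins 21–15.
Irvine beats each rival — Linden (19–17), Fairview (21–15) — so Irvine is the Condorcet winner.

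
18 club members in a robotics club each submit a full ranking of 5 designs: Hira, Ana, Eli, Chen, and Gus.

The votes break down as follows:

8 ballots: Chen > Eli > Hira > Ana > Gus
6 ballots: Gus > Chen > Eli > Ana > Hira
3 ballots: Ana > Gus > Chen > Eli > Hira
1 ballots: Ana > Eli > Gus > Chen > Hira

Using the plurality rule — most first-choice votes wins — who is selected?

Chen

First-place vote totals:
  Hira: 0
  Ana: 4
  Eli: 0
  Chen: 8
  Gus: 6
Chen has the most first-place votes.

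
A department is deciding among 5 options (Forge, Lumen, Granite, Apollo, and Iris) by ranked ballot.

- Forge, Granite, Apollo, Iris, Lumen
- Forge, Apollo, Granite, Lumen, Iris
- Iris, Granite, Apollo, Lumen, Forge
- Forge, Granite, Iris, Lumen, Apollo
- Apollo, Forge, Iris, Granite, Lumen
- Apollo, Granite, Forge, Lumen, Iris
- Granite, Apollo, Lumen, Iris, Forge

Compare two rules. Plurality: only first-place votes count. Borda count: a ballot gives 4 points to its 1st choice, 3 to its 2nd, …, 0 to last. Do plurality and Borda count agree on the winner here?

No

Plurality first-place counts: Forge 3, Lumen 0, Granite 1, Apollo 2, Iris 1 → Forge.
Borda totals: Forge 17, Lumen 6, Granite 19, Apollo 18, Iris 10 → Granite.
The two rules disagree: plurality picks Forge, Borda picks Granite.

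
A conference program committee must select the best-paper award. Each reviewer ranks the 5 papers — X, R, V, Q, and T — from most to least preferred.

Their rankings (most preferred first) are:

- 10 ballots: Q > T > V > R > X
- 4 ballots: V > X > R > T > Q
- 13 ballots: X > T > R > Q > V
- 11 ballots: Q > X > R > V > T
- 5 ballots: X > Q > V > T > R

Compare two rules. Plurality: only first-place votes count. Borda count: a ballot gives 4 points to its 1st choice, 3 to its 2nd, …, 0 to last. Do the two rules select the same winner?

Plurality first-place counts: X 18, R 0, V 4, Q 21, T 0 → Q.
Borda totals: X 117, R 66, V 57, Q 112, T 78 → X.
The two rules disagree: plurality picks Q, Borda picks X.

No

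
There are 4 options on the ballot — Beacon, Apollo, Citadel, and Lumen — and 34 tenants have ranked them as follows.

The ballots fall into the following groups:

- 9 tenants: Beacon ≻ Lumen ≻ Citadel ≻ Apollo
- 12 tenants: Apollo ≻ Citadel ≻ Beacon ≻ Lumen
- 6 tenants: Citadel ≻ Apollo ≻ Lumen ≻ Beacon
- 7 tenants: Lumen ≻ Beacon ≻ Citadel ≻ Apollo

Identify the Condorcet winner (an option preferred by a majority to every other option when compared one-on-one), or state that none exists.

Citadel

Head-to-head results (34 voters total):
Beacon vs Apollo: Apollo wins 18–16.
Beacon vs Citadel: Citadel wins 18–16.
Beacon vs Lumen: Beacon wins 21–13.
Apollo vs Citadel: Citadel wins 22–12.
Apollo vs Lumen: Apollo wins 18–16.
Citadel vs Lumen: Citadel wins 18–16.
Citadel beats each rival — Beacon (18–16), Apollo (22–12), Lumen (18–16) — so Citadel is the Condorcet winner.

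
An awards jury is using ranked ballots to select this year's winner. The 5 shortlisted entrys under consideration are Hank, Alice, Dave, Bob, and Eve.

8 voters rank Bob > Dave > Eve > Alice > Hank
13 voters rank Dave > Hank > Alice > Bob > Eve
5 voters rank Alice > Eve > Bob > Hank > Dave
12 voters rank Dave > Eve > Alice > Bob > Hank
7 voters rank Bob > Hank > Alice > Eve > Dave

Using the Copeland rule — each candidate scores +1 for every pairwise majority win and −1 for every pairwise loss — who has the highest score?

Dave

Pairwise results:
  Hank vs Alice: Alice wins 25–20.
  Hank vs Dave: Dave wins 33–12.
  Hank vs Bob: Bob wins 32–13.
  Hank vs Eve: Eve wins 25–20.
  Alice vs Dave: Dave wins 33–12.
  Alice vs Bob: Alice wins 30–15.
  Alice vs Eve: Alice wins 25–20.
  Dave vs Bob: Dave wins 25–20.
  Dave vs Eve: Dave wins 33–12.
  Bob vs Eve: Bob wins 28–17.
Copeland scores (wins − losses):
  Hank: 0 − 4 = -4
  Alice: 3 − 1 = 2
  Dave: 4 − 0 = 4
  Bob: 2 − 2 = 0
  Eve: 1 − 3 = -2
Dave has the best Copeland score.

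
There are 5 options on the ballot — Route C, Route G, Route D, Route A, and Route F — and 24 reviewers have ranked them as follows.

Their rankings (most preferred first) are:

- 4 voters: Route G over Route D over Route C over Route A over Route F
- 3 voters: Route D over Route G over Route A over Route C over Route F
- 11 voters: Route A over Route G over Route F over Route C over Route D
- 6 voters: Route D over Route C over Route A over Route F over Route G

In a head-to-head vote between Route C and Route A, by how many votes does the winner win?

4

Ballots ranking Route C above Route A: 4+6 = 10.
Ballots ranking Route A above Route C: 3+11 = 14.
Route A wins 14–10, a margin of 4.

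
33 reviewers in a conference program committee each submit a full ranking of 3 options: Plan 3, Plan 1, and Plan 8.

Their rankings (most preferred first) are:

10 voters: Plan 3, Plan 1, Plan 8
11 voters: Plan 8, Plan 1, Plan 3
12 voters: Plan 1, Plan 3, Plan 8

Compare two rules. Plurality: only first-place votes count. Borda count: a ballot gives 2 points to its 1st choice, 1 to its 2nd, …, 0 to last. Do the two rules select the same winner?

Plurality first-place counts: Plan 3 10, Plan 1 12, Plan 8 11 → Plan 1.
Borda totals: Plan 3 32, Plan 1 45, Plan 8 22 → Plan 1.
The two rules agree on Plan 1.

Yes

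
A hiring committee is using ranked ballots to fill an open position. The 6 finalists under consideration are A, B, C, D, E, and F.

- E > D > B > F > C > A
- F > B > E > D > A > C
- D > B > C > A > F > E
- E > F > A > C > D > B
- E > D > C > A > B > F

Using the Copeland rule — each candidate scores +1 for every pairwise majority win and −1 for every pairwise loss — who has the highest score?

Pairwise results:
  A vs B: B wins 3–2.
  A vs C: C wins 3–2.
  A vs D: D wins 4–1.
  A vs E: E wins 4–1.
  A vs F: F wins 3–2.
  B vs C: B wins 3–2.
  B vs D: D wins 4–1.
  B vs E: E wins 3–2.
  B vs F: B wins 3–2.
  C vs D: D wins 4–1.
  C vs E: E wins 4–1.
  C vs F: F wins 3–2.
  D vs E: E wins 4–1.
  D vs F: D wins 3–2.
  E vs F: E wins 3–2.
Copeland scores (wins − losses):
  A: 0 − 5 = -5
  B: 3 − 2 = 1
  C: 1 − 4 = -3
  D: 4 − 1 = 3
  E: 5 − 0 = 5
  F: 2 − 3 = -1
E has the best Copeland score.

E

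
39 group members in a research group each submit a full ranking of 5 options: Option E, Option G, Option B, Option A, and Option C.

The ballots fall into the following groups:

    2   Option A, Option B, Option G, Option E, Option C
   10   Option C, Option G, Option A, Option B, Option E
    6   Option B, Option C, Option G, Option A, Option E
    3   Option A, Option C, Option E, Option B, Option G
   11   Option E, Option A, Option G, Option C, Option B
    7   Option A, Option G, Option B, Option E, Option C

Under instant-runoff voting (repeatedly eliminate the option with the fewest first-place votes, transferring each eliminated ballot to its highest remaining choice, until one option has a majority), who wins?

Option A

Round 1: Option A 12, Option E 11, Option C 10, Option B 6, Option G 0. Option G has the fewest and is eliminated.
Round 2: Option A 12, Option E 11, Option C 10, Option B 6. Option B has the fewest and is eliminated.
Round 3: Option C 16, Option A 12, Option E 11. Option E has the fewest and is eliminated.
Round 4: Option A 23, Option C 16. Option A has a majority.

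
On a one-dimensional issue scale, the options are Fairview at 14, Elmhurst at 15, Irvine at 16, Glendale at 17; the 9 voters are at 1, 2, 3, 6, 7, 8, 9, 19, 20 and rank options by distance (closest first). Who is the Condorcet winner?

Fairview

With single-peaked preferences on a line, the Condorcet winner is the candidate closest to the median voter.
The median voter (position 7) is closest to Fairview at 14.
Check: Fairview vs Irvine — voters closer to Fairview: 7 of 9.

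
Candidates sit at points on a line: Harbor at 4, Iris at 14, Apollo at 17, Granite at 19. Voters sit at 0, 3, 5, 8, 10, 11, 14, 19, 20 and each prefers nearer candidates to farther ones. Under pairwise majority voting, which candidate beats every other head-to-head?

With single-peaked preferences on a line, the Condorcet winner is the candidate closest to the median voter.
The median voter (position 10) is closest to Iris at 14.
Check: Iris vs Harbor — voters closer to Iris: 5 of 9.

Iris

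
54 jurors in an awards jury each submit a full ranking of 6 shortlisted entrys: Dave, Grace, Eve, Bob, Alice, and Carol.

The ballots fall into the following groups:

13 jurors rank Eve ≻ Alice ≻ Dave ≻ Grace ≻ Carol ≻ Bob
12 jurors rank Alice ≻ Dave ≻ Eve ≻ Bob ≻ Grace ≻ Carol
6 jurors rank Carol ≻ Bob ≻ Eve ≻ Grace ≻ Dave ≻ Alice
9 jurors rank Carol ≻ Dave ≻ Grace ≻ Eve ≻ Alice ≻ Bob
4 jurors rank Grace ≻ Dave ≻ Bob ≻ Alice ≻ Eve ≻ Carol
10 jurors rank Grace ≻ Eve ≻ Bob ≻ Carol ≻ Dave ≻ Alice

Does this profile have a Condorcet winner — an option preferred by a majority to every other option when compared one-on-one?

Head-to-head results (54 voters total):
Dave vs Grace: Dave wins 34–20.
Dave vs Eve: Eve wins 29–25.
Dave vs Bob: Dave wins 38–16.
Dave vs Alice: Dave wins 29–25.
Dave vs Carol: Dave wins 29–25.
Grace vs Eve: Eve wins 31–23.
Grace vs Bob: Grace wins 36–18.
Grace vs Alice: Grace wins 29–25.
Grace vs Carol: Grace wins 39–15.
Eve vs Bob: Eve wins 44–10.
Eve vs Alice: Eve wins 38–16.
Eve vs Carol: Eve wins 39–15.
Bob vs Alice: Alice wins 34–20.
Bob vs Carol: Carol wins 28–26.
Alice vs Carol: Alice wins 29–25.
Eve beats each rival — Dave (29–25), Grace (31–23), Bob (44–10), Alice (38–16), Carol (39–15) — so Eve is the Condorcet winner.

Yes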